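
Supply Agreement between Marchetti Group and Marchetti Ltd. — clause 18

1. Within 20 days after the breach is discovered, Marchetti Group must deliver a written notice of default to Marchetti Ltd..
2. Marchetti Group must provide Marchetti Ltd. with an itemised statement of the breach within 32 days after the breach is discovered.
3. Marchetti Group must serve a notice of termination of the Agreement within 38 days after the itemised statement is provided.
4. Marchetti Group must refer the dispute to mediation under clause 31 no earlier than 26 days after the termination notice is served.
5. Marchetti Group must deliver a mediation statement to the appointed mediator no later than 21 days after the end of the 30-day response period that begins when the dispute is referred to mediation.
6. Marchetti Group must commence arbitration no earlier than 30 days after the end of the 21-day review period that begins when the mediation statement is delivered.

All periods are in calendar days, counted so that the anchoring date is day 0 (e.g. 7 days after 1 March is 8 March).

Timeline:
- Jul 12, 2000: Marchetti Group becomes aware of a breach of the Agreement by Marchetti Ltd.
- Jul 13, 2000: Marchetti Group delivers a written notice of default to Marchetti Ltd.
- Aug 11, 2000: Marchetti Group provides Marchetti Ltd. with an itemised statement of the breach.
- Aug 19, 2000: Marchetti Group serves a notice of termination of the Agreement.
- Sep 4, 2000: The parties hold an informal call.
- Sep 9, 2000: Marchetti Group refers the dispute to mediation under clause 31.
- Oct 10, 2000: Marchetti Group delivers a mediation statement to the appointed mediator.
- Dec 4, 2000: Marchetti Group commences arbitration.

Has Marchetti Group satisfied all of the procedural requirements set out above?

No

Step 1 — counting 20 days from Jul 12, 2000 (when the breach is discovered) gives a deadline of Aug 1, 2000; Jul 13, 2000 is within that limit.
Step 2 — counting 32 days from Jul 12, 2000 (when the breach is discovered) gives a deadline of Aug 13, 2000; completed Aug 11, 2000, before the deadline.
Step 3 — counting 38 days from Aug 11, 2000 (when the itemised statement is provided) gives a deadline of Sep 18, 2000; completed Aug 19, 2000, before the deadline.
Step 4 — must wait 26 days from Aug 19, 2000 (when the termination notice is served), so not before Sep 14, 2000; Sep 9, 2000 is 5 days before the earliest permitted date.
The procedure was therefore not followed at step 4.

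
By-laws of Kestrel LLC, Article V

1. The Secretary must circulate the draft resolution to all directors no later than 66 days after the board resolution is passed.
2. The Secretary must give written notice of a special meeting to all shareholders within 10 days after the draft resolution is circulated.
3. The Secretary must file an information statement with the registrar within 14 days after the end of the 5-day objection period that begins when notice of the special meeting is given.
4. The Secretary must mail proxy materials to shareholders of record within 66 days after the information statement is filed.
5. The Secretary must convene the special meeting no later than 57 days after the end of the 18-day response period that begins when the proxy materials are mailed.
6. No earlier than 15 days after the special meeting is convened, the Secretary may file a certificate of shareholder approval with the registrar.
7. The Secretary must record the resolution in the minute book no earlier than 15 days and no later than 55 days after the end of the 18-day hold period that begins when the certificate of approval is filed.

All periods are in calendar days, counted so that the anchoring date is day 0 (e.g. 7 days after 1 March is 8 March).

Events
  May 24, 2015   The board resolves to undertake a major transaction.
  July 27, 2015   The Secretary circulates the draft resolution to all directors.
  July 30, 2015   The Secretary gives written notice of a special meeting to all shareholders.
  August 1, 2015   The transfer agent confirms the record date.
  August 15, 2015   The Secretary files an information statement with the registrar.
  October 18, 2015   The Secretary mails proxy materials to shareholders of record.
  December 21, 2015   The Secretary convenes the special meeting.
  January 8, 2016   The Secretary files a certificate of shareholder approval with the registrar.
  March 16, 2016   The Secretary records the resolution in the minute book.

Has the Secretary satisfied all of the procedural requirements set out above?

Yes

(1) due by May 24, 2015 + 66 days = July 29, 2015; July 27, 2015 is within that limit.
(2) due by July 27, 2015 + 10 days = August 6, 2015; July 30, 2015 is within that limit.
(3) due by August 4, 2015 + 14 days = August 18, 2015; completed August 15, 2015, before the deadline.
(4) due by August 15, 2015 + 66 days = October 20, 2015; October 18, 2015 is within that limit.
(5) due by November 5, 2015 + 57 days = January 1, 2016; December 21, 2015 is within that limit.
(6) permitted from December 21, 2015 + 15 days = January 5, 2016 onward; done January 8, 2016 — permitted.
(7) the permitted window runs from January 26, 2016 + 15 = February 10, 2016 to January 26, 2016 + 55 = March 21, 2016; done March 16, 2016, which is between those dates.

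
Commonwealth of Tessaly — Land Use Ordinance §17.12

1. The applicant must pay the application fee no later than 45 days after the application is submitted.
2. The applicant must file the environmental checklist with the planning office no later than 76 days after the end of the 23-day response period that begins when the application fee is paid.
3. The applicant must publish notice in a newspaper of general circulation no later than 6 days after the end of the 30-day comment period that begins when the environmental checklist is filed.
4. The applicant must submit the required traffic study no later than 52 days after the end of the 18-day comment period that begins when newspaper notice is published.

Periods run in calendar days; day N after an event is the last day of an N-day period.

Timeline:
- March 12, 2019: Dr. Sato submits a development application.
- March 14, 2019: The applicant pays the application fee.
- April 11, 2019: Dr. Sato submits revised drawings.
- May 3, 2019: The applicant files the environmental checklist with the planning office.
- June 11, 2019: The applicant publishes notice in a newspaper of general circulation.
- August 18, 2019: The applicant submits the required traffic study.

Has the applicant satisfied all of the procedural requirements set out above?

No

Step 1 — counting 45 days from March 12, 2019 (when the application is submitted) gives a deadline of April 26, 2019; completed March 14, 2019, before the deadline.
Step 2 — counting 76 days from April 6, 2019 (end of the 23-day response period, which began when the application fee is paid on March 14, 2019) gives a deadline of June 21, 2019; May 3, 2019 is within that limit.
Step 3 — counting 6 days from June 2, 2019 (end of the 30-day comment period, which began when the environmental checklist is filed on May 3, 2019) gives a deadline of June 8, 2019; done June 11, 2019 — 3 days late.
No need to go further; step 3 was not satisfied.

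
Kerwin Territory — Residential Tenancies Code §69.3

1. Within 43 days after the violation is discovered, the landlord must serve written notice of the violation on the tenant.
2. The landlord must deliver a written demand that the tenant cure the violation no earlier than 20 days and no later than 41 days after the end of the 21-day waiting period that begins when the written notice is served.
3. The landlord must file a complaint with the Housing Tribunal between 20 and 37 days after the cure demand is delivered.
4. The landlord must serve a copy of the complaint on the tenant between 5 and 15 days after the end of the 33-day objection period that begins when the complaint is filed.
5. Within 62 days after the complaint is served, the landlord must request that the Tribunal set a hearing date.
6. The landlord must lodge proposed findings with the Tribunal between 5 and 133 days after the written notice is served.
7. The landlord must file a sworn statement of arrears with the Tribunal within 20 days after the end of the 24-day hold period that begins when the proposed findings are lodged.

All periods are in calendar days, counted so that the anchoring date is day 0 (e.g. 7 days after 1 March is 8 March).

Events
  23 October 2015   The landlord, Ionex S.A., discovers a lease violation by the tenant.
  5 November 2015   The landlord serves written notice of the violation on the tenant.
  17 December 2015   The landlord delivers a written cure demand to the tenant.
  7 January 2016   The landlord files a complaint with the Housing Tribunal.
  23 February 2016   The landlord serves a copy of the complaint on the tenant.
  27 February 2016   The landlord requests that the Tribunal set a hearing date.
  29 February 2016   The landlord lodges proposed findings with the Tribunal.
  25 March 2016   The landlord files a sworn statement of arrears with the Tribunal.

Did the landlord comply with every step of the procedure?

(1) due by 23 October 2015 + 43 days = 5 December 2015; done 5 November 2015 — timely.
(2) the permitted window runs from 26 November 2015 + 20 = 16 December 2015 to 26 November 2015 + 41 = 6 January 2016; 17 December 2015 falls inside that range.
(3) the permitted window runs from 17 December 2015 + 20 = 6 January 2016 to 17 December 2015 + 37 = 23 January 2016; done 7 January 2016 — within the window.
(4) the permitted window runs from 9 February 2016 + 5 = 14 February 2016 to 9 February 2016 + 15 = 24 February 2016; done 23 February 2016 — within the window.
(5) due by 23 February 2016 + 62 days = 25 April 2016; done 27 February 2016 — timely.
(6) the permitted window runs from 5 November 2015 + 5 = 10 November 2015 to 5 November 2015 + 133 = 17 March 2016; done 29 February 2016, which is between those dates.
(7) due by 24 March 2016 + 20 days = 13 April 2016; completed 25 March 2016, before the deadline.

Yes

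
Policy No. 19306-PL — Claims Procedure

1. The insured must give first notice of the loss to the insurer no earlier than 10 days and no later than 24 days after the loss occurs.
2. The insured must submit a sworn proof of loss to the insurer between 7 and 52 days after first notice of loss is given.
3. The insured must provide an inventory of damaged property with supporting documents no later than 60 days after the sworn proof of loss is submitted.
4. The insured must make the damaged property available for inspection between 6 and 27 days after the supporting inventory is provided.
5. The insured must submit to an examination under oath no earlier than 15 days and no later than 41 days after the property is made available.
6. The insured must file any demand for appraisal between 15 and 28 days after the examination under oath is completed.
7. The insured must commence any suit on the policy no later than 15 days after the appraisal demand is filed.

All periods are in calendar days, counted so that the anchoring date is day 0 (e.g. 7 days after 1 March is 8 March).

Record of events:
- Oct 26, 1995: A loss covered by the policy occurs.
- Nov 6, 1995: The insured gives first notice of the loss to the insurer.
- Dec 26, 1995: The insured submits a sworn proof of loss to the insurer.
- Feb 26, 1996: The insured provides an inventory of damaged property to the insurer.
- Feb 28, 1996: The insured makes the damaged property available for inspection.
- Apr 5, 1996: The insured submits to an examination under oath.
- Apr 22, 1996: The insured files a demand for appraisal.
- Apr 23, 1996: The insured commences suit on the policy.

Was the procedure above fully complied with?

(1) the permitted window runs from Oct 26, 1995 + 10 = Nov 5, 1995 to Oct 26, 1995 + 24 = Nov 19, 1995; done Nov 6, 1995 — within the window.
(2) the permitted window runs from Nov 6, 1995 + 7 = Nov 13, 1995 to Nov 6, 1995 + 52 = Dec 28, 1995; Dec 26, 1995 falls inside that range.
(3) due by Dec 26, 1995 + 60 days = Feb 24, 1996; not done until Feb 26, 1996, 2 days after the deadline.
The procedure was therefore not followed at step 3.

No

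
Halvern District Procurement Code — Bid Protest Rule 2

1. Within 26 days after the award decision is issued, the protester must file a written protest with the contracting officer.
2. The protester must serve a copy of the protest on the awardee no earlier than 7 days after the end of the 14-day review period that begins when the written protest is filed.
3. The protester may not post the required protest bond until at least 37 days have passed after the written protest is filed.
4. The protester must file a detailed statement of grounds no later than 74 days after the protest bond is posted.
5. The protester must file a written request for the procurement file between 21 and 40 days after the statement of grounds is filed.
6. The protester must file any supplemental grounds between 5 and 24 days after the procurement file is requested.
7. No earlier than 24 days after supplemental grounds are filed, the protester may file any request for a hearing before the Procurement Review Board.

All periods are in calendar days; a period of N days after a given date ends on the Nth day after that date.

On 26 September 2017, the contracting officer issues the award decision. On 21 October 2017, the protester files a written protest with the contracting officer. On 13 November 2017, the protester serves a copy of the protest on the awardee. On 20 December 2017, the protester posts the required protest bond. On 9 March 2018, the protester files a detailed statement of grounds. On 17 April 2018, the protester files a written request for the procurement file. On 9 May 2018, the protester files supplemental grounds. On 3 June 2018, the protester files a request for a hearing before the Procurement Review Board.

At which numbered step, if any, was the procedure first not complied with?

Step 4

Step 1: 26 days after 26 September 2017 (when the award decision is issued) is 22 October 2017; completed 21 October 2017, before the deadline.
Step 2: the earliest permitted date is 7 days after 4 November 2017 (end of the 14-day review period, which began when the written protest is filed on 21 October 2017), i.e. 11 November 2017; 13 November 2017 is on or after that date.
Step 3: the earliest permitted date is 37 days after 21 October 2017 (when the written protest is filed), i.e. 27 November 2017; done 20 December 2017, after the minimum wait.
Step 4: 74 days after 20 December 2017 (when the protest bond is posted) is 4 March 2018; not done until 9 March 2018, 5 days after the deadline.
The procedure was therefore not followed at step 4.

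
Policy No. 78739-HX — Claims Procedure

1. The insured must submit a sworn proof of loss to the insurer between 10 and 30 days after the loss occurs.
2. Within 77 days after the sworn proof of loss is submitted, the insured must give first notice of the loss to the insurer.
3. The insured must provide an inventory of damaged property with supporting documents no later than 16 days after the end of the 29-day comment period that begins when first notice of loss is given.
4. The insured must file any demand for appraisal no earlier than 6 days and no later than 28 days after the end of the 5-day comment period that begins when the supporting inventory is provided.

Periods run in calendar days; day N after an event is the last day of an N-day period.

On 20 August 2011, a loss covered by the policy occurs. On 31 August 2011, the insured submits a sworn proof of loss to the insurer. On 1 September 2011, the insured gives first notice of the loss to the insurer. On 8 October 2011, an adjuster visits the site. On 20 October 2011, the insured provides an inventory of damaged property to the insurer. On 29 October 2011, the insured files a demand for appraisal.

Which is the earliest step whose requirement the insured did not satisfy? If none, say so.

(1) the permitted window runs from 20 August 2011 + 10 = 30 August 2011 to 20 August 2011 + 30 = 19 September 2011; done 31 August 2011 — within the window.
(2) due by 31 August 2011 + 77 days = 16 November 2011; completed 1 September 2011, before the deadline.
(3) due by 30 September 2011 + 16 days = 16 October 2011; done 20 October 2011 — 4 days late.

Step 3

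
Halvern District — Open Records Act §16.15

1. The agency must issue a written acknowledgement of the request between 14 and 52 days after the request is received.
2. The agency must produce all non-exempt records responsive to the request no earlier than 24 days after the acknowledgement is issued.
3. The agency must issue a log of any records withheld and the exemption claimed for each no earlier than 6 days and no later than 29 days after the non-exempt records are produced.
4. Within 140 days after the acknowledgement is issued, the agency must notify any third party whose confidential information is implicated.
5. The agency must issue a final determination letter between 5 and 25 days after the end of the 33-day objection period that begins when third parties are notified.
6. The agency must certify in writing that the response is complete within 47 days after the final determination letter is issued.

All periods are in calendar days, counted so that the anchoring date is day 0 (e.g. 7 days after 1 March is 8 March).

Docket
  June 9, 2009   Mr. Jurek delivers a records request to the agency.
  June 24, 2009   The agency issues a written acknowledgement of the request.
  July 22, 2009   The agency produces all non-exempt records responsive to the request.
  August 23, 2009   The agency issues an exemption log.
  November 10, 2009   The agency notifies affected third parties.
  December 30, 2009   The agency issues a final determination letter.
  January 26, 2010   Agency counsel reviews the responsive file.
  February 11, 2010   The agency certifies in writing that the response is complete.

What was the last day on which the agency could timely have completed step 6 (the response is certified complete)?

February 15, 2010

Step 6 runs from December 30, 2009, when the final determination letter is issued. 47 days after December 30, 2009 is February 15, 2010.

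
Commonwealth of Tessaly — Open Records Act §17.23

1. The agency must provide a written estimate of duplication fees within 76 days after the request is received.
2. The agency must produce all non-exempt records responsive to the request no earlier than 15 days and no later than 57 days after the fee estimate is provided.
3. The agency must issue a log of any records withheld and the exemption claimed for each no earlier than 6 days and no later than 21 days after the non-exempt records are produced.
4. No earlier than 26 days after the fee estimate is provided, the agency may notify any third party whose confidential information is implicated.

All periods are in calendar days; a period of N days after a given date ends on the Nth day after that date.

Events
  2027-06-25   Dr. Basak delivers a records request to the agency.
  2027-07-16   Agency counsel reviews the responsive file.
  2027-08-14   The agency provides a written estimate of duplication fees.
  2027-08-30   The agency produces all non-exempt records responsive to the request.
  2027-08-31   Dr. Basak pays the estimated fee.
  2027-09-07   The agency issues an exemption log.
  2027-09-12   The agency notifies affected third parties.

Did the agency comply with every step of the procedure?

Yes

Step 1: 76 days after 2027-06-25 (when the request is received) is 2027-09-09; 2027-08-14 is within that limit.
Step 2: the window is 15–57 days after 2027-08-14 (when the fee estimate is provided), so 2027-08-29 through 2027-10-10; 2027-08-30 falls inside that range.
Step 3: the window is 6–21 days after 2027-08-30 (when the non-exempt records are produced), so 2027-09-05 through 2027-09-20; done 2027-09-07 — within the window.
Step 4: the earliest permitted date is 26 days after 2027-08-14 (when the fee estimate is provided), i.e. 2027-09-09; done 2027-09-12 — permitted.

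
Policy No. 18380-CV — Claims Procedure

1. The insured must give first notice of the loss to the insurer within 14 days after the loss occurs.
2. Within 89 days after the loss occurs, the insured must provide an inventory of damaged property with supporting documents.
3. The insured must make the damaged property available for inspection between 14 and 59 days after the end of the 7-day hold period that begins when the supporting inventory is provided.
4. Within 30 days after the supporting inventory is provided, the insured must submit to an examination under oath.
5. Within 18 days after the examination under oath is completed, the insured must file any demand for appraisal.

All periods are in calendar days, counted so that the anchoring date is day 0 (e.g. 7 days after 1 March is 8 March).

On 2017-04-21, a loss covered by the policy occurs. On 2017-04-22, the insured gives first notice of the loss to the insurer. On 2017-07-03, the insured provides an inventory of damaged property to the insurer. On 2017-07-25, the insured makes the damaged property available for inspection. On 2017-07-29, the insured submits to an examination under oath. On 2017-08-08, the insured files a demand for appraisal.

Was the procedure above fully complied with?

Step 1: 14 days after 2017-04-21 (when the loss occurs) is 2017-05-05; done 2017-04-22 — timely.
Step 2: 89 days after 2017-04-21 (when the loss occurs) is 2017-07-19; 2017-07-03 is within that limit.
Step 3: the window is 14–59 days after 2017-07-10 (end of the 7-day hold period, which began when the supporting inventory is provided on 2017-07-03), so 2017-07-24 through 2017-09-07; done 2017-07-25, which is between those dates.
Step 4: 30 days after 2017-07-03 (when the supporting inventory is provided) is 2017-08-02; done 2017-07-29 — timely.
Step 5: 18 days after 2017-07-29 (when the examination under oath is completed) is 2017-08-16; 2017-08-08 is within that limit.

Yes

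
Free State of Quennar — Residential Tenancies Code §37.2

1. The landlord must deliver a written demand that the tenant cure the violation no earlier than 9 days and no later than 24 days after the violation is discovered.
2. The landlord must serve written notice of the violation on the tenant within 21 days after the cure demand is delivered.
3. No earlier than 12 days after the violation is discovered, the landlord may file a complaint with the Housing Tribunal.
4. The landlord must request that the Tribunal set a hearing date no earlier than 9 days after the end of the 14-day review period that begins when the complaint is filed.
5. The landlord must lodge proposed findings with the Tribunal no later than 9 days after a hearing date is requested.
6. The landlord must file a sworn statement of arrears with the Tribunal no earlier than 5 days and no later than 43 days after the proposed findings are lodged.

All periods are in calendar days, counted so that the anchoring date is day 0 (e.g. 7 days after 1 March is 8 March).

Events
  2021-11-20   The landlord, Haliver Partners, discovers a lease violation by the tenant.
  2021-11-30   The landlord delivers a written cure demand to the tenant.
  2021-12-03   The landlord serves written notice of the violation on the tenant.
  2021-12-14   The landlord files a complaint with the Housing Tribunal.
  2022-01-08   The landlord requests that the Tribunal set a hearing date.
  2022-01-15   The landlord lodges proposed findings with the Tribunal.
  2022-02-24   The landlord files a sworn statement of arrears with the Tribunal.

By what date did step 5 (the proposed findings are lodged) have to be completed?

Step 5 runs from 2022-01-08, when a hearing date is requested. 9 days after 2022-01-08 is 2022-01-17.

2022-01-17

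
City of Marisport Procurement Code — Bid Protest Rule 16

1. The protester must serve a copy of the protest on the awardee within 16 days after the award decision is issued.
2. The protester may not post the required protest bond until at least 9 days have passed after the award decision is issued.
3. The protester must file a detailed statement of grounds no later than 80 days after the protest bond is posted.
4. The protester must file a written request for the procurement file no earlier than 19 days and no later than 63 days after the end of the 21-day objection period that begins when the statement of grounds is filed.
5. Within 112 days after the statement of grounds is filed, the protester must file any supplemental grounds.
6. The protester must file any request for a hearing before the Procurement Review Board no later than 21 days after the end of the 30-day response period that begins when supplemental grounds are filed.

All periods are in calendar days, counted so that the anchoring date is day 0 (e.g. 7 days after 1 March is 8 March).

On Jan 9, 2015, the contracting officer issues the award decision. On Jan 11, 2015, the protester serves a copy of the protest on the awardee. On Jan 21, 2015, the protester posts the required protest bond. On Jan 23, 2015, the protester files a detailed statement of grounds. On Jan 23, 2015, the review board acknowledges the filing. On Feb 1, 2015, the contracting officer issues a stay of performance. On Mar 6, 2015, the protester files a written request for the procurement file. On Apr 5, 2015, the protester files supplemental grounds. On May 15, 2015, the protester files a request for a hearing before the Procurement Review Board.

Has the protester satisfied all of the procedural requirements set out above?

Yes

(1) due by Jan 9, 2015 + 16 days = Jan 25, 2015; done Jan 11, 2015 — timely.
(2) permitted from Jan 9, 2015 + 9 days = Jan 18, 2015 onward; done Jan 21, 2015 — permitted.
(3) due by Jan 21, 2015 + 80 days = Apr 11, 2015; done Jan 23, 2015 — timely.
(4) the permitted window runs from Feb 13, 2015 + 19 = Mar 4, 2015 to Feb 13, 2015 + 63 = Apr 17, 2015; done Mar 6, 2015, which is between those dates.
(5) due by Jan 23, 2015 + 112 days = May 15, 2015; completed Apr 5, 2015, before the deadline.
(6) due by May 5, 2015 + 21 days = May 26, 2015; done May 15, 2015 — timely.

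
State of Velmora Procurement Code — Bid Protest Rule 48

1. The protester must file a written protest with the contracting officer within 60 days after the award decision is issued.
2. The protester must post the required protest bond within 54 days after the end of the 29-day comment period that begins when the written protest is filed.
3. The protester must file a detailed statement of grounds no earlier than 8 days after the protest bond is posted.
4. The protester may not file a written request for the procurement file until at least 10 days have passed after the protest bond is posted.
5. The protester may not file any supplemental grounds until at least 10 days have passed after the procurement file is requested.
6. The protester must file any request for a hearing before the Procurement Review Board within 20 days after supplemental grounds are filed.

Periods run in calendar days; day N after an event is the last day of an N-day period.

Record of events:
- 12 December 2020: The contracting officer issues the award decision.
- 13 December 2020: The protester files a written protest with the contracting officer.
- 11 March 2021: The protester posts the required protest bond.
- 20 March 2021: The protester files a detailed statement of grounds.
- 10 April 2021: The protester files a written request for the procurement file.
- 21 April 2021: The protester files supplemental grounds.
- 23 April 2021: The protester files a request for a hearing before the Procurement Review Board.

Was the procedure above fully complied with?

(1) due by 12 December 2020 + 60 days = 10 February 2021; 13 December 2020 is within that limit.
(2) due by 11 January 2021 + 54 days = 6 March 2021; not done until 11 March 2021, 5 days after the deadline.
The analysis stops there.

No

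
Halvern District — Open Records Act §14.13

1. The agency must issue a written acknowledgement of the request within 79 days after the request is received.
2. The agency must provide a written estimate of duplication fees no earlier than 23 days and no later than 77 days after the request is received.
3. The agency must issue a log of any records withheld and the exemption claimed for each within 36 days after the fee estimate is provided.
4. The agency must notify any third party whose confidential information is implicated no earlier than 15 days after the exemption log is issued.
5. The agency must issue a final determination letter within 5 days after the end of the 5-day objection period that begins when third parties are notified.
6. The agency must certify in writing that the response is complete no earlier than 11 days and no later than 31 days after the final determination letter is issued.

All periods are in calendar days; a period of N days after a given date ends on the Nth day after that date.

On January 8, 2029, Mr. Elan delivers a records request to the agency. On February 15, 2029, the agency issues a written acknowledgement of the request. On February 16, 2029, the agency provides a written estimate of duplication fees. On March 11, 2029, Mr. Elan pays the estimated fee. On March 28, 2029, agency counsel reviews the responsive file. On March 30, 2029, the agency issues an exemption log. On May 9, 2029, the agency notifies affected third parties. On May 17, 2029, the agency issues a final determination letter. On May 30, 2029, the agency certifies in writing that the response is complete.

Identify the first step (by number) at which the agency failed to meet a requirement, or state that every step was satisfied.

Step 1 — counting 79 days from January 8, 2029 (when the request is received) gives a deadline of March 28, 2029; February 15, 2029 is within that limit.
Step 2 — 23 and 77 days from January 8, 2029 (when the request is received) are January 31, 2029 and March 26, 2029 respectively; done February 16, 2029 — within the window.
Step 3 — counting 36 days from February 16, 2029 (when the fee estimate is provided) gives a deadline of March 24, 2029; March 30, 2029 misses that deadline by 6 days.
Later steps need not be reached.

Step 3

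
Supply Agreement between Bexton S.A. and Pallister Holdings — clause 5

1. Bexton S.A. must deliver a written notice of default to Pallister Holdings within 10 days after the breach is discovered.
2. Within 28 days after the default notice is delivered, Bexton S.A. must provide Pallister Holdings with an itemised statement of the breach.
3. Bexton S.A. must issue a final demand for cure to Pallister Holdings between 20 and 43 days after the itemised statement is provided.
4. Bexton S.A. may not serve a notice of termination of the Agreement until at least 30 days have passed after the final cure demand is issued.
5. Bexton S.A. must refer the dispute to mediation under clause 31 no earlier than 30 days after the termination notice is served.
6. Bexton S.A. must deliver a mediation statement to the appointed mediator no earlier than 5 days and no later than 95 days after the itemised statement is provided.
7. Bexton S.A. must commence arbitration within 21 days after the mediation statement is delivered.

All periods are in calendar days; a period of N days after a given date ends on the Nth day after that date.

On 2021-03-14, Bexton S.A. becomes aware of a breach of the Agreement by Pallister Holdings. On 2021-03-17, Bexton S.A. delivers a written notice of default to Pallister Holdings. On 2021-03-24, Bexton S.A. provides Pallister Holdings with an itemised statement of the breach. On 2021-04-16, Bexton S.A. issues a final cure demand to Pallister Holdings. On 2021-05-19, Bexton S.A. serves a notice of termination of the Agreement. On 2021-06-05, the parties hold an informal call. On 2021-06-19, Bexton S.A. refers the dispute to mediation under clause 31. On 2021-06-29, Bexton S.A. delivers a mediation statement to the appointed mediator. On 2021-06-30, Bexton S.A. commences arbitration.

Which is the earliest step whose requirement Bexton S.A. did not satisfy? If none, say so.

Step 1 — counting 10 days from 2021-03-14 (when the breach is discovered) gives a deadline of 2021-03-24; 2021-03-17 is within that limit.
Step 2 — counting 28 days from 2021-03-17 (when the default notice is delivered) gives a deadline of 2021-04-14; done 2021-03-24 — timely.
Step 3 — 20 and 43 days from 2021-03-24 (when the itemised statement is provided) are 2021-04-13 and 2021-05-06 respectively; done 2021-04-16 — within the window.
Step 4 — must wait 30 days from 2021-04-16 (when the final cure demand is issued), so not before 2021-05-16; done 2021-05-19, after the minimum wait.
Step 5 — must wait 30 days from 2021-05-19 (when the termination notice is served), so not before 2021-06-18; done 2021-06-19, after the minimum wait.
Step 6 — 5 and 95 days from 2021-03-24 (when the itemised statement is provided) are 2021-03-29 and 2021-06-27 respectively; done 2021-06-29 — 2 days after the window closed.
The procedure was therefore not followed at step 6.

Step 6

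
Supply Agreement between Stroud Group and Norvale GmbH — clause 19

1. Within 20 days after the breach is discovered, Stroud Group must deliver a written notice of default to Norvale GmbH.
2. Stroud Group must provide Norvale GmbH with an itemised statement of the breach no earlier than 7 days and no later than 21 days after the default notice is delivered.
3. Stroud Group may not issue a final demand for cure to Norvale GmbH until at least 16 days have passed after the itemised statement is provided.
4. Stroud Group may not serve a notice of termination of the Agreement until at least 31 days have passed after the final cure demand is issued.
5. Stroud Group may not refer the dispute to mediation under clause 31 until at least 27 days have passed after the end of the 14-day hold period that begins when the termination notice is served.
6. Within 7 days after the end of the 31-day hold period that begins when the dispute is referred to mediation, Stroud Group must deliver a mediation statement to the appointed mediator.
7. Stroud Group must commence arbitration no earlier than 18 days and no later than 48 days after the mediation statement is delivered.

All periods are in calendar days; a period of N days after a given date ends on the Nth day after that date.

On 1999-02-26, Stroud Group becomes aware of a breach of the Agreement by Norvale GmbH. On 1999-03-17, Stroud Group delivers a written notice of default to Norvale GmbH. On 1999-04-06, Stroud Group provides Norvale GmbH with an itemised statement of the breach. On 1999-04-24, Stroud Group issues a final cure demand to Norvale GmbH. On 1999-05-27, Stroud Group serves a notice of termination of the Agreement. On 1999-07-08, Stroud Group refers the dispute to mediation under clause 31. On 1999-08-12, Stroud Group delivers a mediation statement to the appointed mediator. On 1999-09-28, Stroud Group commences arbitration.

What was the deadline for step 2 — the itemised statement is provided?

1999-04-07

Step 2 runs from 1999-03-17, when the default notice is delivered. The window is 7–21 days after 1999-03-17; it closes on 1999-04-07.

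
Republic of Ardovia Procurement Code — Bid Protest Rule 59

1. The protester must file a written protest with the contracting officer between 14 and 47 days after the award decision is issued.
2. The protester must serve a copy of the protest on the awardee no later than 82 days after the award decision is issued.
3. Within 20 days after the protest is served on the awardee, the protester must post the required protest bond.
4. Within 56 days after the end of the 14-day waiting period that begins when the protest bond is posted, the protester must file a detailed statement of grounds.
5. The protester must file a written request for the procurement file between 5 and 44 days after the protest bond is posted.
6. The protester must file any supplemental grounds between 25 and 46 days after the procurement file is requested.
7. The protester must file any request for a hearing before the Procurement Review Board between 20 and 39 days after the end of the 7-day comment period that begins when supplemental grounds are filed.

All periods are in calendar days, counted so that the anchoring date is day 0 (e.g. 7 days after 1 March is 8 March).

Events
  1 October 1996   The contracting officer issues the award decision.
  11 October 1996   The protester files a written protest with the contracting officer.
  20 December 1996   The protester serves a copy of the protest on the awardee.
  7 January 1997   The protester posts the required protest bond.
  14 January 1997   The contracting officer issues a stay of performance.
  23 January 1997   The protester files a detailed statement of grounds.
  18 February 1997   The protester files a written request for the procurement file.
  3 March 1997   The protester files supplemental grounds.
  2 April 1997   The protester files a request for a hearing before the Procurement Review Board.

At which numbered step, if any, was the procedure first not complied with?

Step 1

Step 1 — 14 and 47 days from 1 October 1996 (when the award decision is issued) are 15 October 1996 and 17 November 1996 respectively; done 11 October 1996 — 4 days before the window opened.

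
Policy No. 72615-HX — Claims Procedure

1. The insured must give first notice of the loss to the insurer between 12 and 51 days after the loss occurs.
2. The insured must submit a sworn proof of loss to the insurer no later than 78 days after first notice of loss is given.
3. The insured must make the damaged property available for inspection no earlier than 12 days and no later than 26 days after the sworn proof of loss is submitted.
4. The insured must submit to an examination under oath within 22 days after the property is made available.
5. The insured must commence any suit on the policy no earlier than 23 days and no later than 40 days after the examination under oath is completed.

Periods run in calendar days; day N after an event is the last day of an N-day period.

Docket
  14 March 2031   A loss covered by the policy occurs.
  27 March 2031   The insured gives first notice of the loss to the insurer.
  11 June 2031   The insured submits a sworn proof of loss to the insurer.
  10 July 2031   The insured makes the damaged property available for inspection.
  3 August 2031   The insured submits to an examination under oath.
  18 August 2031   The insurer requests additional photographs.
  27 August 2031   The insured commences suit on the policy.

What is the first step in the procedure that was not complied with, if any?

Step 3

(1) the permitted window runs from 14 March 2031 + 12 = 26 March 2031 to 14 March 2031 + 51 = 4 May 2031; 27 March 2031 falls inside that range.
(2) due by 27 March 2031 + 78 days = 13 June 2031; done 11 June 2031 — timely.
(3) the permitted window runs from 11 June 2031 + 12 = 23 June 2031 to 11 June 2031 + 26 = 7 July 2031; 10 July 2031 is 3 days past the end of the window.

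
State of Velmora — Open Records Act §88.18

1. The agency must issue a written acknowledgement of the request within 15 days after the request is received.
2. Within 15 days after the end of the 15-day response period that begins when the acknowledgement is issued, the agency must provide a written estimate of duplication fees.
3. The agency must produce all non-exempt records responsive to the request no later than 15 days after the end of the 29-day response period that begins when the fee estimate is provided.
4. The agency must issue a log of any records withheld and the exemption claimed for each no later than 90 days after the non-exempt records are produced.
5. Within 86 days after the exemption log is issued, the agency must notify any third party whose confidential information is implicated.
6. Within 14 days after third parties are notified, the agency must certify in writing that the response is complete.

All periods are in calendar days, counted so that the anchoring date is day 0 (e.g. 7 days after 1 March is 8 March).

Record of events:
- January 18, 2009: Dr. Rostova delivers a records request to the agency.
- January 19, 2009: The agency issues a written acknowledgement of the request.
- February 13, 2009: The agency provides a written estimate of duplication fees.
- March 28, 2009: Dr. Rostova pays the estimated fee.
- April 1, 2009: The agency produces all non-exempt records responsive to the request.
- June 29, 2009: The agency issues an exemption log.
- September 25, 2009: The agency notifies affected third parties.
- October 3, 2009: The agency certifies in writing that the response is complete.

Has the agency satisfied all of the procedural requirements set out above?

Step 1 — counting 15 days from January 18, 2009 (when the request is received) gives a deadline of February 2, 2009; done January 19, 2009 — timely.
Step 2 — counting 15 days from February 3, 2009 (end of the 15-day response period, which began when the acknowledgement is issued on January 19, 2009) gives a deadline of February 18, 2009; done February 13, 2009 — timely.
Step 3 — counting 15 days from March 14, 2009 (end of the 29-day response period, which began when the fee estimate is provided on February 13, 2009) gives a deadline of March 29, 2009; not done until April 1, 2009, 3 days after the deadline.

No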